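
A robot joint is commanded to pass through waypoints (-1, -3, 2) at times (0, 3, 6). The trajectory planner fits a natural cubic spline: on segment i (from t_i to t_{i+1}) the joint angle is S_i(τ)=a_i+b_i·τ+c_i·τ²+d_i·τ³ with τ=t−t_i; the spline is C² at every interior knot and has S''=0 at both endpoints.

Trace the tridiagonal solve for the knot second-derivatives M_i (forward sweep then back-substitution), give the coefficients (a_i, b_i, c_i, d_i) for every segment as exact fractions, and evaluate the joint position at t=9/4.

Δ: Δ0=-2/3, Δ1=5/3
row 1: diag=12, rhs=14; c'=1/4, d'=7/6
back: M1=7/6
M: M0=0, M1=7/6, M2=0
seg 0: a=-1, c=M0/2=0, d=(M1−M0)/(6·3)=7/108, b=Δ0−h0·(2M0+M1)/6=-5/4
seg 1: a=-3, c=M1/2=7/12, d=(M2−M1)/(6·3)=-7/108, b=Δ1−h1·(2M1+M2)/6=1/2
t_q=9/4 → seg 0, τ=9/4; S=-1+-5/4·τ+0·τ²+7/108·τ³=-787/256

  seg 0: a=-1 b=-5/4 c=0 d=7/108
  seg 1: a=-3 b=1/2 c=7/12 d=-7/108
S(9/4) = -787/256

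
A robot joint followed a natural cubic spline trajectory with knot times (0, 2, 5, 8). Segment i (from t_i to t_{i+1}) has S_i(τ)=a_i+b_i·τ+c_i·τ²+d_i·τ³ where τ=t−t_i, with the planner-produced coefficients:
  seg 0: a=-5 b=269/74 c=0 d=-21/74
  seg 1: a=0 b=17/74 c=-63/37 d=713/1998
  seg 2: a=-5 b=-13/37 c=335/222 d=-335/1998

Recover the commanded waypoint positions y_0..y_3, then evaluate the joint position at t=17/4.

y_0 = S_0(0) = a_0 = -5
y_1 = S_1(0) = a_1 = 0
y_2 = S_2(0) = a_2 = -5
y_3 = S_2(3) = 3
t_q=17/4 is in segment 1 (τ=9/4); S_1(τ)=-19125/4736

y_0=-5 y_1=0 y_2=-5 y_3=3
S(17/4) = -19125/4736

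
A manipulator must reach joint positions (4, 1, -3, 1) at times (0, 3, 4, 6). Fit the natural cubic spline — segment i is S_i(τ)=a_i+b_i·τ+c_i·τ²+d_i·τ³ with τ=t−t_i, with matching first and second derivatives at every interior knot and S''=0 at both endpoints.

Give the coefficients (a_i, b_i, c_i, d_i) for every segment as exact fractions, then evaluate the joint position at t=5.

  seg 0: a=4 b=25/47 c=0 d=-8/47
  seg 1: a=1 b=-191/47 c=-72/47 d=75/47
  seg 2: a=-3 b=-110/47 c=153/47 d=-51/94
S(5) = -247/94

Δ: Δ0=-1, Δ1=-4, Δ2=2
row 1: diag=8, rhs=-18; c'=1/8, d'=-9/4
row 2: denom=6−1·1/8=47/8; d'=(36−1·-9/4)/(47/8)=306/47
back: M2=306/47
back: M1=-9/4−1/8·306/47=-144/47
M: M0=0, M1=-144/47, M2=306/47, M3=0
seg 0: a=4, c=M0/2=0, d=(M1−M0)/(6·3)=-8/47, b=Δ0−h0·(2M0+M1)/6=25/47
seg 1: a=1, c=M1/2=-72/47, d=(M2−M1)/(6·1)=75/47, b=Δ1−h1·(2M1+M2)/6=-191/47
seg 2: a=-3, c=M2/2=153/47, d=(M3−M2)/(6·2)=-51/94, b=Δ2−h2·(2M2+M3)/6=-110/47
t_q=5 → seg 2, τ=1; S=-3+-110/47·τ+153/47·τ²+-51/94·τ³=-247/94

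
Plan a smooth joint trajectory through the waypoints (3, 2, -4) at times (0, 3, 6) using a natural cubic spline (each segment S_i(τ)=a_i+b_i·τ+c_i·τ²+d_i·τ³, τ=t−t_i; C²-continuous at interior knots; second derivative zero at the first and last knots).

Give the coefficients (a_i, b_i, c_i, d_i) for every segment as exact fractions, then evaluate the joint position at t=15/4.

Δ: Δ0=-1/3, Δ1=-2
row 1: diag=12, rhs=-10; c'=1/4, d'=-5/6
back: M1=-5/6
M: M0=0, M1=-5/6, M2=0
seg 0: a=3, c=M0/2=0, d=(M1−M0)/(6·3)=-5/108, b=Δ0−h0·(2M0+M1)/6=1/12
seg 1: a=2, c=M1/2=-5/12, d=(M2−M1)/(6·3)=5/108, b=Δ1−h1·(2M1+M2)/6=-7/6
t_q=15/4 → seg 1, τ=3/4; S=2+-7/6·τ+-5/12·τ²+5/108·τ³=233/256

  seg 0: a=3 b=1/12 c=0 d=-5/108
  seg 1: a=2 b=-7/6 c=-5/12 d=5/108
S(15/4) = 233/256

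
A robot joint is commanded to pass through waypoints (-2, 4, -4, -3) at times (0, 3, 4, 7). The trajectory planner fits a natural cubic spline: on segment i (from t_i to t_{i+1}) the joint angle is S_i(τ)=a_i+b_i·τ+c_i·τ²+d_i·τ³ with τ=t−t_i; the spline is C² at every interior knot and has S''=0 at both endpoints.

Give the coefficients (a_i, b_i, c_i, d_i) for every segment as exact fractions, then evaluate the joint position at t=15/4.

  seg 0: a=-2 b=391/63 c=0 d=-265/567
  seg 1: a=4 b=-404/63 c=-265/63 d=55/21
  seg 2: a=-4 b=-439/63 c=230/63 d=-230/567
S(15/4) = -2783/1344

Δ: Δ0=2, Δ1=-8, Δ2=1/3
row 1: diag=8, rhs=-60; c'=1/8, d'=-15/2
row 2: denom=8−1·1/8=63/8; d'=(50−1·-15/2)/(63/8)=460/63
back: M2=460/63
back: M1=-15/2−1/8·460/63=-530/63
M: M0=0, M1=-530/63, M2=460/63, M3=0
seg 0: a=-2, c=M0/2=0, d=(M1−M0)/(6·3)=-265/567, b=Δ0−h0·(2M0+M1)/6=391/63
seg 1: a=4, c=M1/2=-265/63, d=(M2−M1)/(6·1)=55/21, b=Δ1−h1·(2M1+M2)/6=-404/63
seg 2: a=-4, c=M2/2=230/63, d=(M3−M2)/(6·3)=-230/567, b=Δ2−h2·(2M2+M3)/6=-439/63
t_q=15/4 → seg 1, τ=3/4; S=4+-404/63·τ+-265/63·τ²+55/21·τ³=-2783/1344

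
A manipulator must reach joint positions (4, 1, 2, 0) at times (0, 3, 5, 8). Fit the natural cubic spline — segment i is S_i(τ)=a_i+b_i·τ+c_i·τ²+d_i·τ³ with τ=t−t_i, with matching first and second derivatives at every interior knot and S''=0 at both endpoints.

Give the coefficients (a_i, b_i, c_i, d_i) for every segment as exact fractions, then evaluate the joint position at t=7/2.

Δ: Δ0=-1, Δ1=1/2, Δ2=-2/3
row 1: diag=10, rhs=9; c'=1/5, d'=9/10
row 2: denom=10−2·1/5=48/5; d'=(-7−2·9/10)/(48/5)=-11/12
back: M2=-11/12
back: M1=9/10−1/5·-11/12=13/12
M: M0=0, M1=13/12, M2=-11/12, M3=0
seg 0: a=4, c=M0/2=0, d=(M1−M0)/(6·3)=13/216, b=Δ0−h0·(2M0+M1)/6=-37/24
seg 1: a=1, c=M1/2=13/24, d=(M2−M1)/(6·2)=-1/6, b=Δ1−h1·(2M1+M2)/6=1/12
seg 2: a=2, c=M2/2=-11/24, d=(M3−M2)/(6·3)=11/216, b=Δ2−h2·(2M2+M3)/6=1/4
t_q=7/2 → seg 1, τ=1/2; S=1+1/12·τ+13/24·τ²+-1/6·τ³=37/32

  seg 0: a=4 b=-37/24 c=0 d=13/216
  seg 1: a=1 b=1/12 c=13/24 d=-1/6
  seg 2: a=2 b=1/4 c=-11/24 d=11/216
S(7/2) = 37/32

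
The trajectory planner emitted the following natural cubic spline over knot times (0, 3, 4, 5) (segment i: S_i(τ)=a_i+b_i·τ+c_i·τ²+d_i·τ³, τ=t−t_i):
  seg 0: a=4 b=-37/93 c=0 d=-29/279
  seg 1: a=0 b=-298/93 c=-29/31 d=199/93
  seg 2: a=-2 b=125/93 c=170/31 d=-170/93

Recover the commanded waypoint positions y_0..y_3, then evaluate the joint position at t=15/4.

y_0=4 y_1=0 y_2=-2 y_3=3
S(15/4) = -4021/1984

y_0 = S_0(0) = a_0 = 4
y_1 = S_1(0) = a_1 = 0
y_2 = S_2(0) = a_2 = -2
y_3 = S_2(1) = 3
t_q=15/4 is in segment 1 (τ=3/4); S_1(τ)=-4021/1984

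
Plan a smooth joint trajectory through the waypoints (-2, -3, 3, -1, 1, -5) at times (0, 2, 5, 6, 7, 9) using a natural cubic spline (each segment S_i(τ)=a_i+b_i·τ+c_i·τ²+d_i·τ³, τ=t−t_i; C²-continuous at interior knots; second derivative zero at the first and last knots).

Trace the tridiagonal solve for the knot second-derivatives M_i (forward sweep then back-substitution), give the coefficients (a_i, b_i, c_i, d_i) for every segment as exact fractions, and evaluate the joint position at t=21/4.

Δ: Δ0=-1/2, Δ1=2, Δ2=-4, Δ3=2, Δ4=-3
row 1: diag=10, rhs=15; c'=3/10, d'=3/2
row 2: denom=8−3·3/10=71/10; d'=(-36−3·3/2)/(71/10)=-405/71
row 3: denom=4−1·10/71=274/71; d'=(36−1·-405/71)/(274/71)=2961/274
row 4: denom=6−1·71/274=1573/274; d'=(-30−1·2961/274)/(1573/274)=-11181/1573
back: M4=-11181/1573
back: M3=2961/274−71/274·-11181/1573=19896/1573
back: M2=-405/71−10/71·19896/1573=-11775/1573
back: M1=3/2−3/10·-11775/1573=5892/1573
M: M0=0, M1=5892/1573, M2=-11775/1573, M3=19896/1573, M4=-11181/1573, M5=0
seg 0: a=-2, c=M0/2=0, d=(M1−M0)/(6·2)=491/1573, b=Δ0−h0·(2M0+M1)/6=-5501/3146
seg 1: a=-3, c=M1/2=2946/1573, d=(M2−M1)/(6·3)=-151/242, b=Δ1−h1·(2M1+M2)/6=6283/3146
seg 2: a=3, c=M2/2=-11775/3146, d=(M3−M2)/(6·1)=10557/3146, b=Δ2−h2·(2M2+M3)/6=-5683/1573
seg 3: a=-1, c=M3/2=9948/1573, d=(M4−M3)/(6·1)=-10359/3146, b=Δ3−h3·(2M3+M4)/6=-295/286
seg 4: a=1, c=M4/2=-11181/3146, d=(M5−M4)/(6·2)=3727/6292, b=Δ4−h4·(2M4+M5)/6=2735/1573
t_q=21/4 → seg 2, τ=1/4; S=3+-5683/1573·τ+-11775/3146·τ²+10557/3146·τ³=385633/201344

  seg 0: a=-2 b=-5501/3146 c=0 d=491/1573
  seg 1: a=-3 b=6283/3146 c=2946/1573 d=-151/242
  seg 2: a=3 b=-5683/1573 c=-11775/3146 d=10557/3146
  seg 3: a=-1 b=-295/286 c=9948/1573 d=-10359/3146
  seg 4: a=1 b=2735/1573 c=-11181/3146 d=3727/6292
S(21/4) = 385633/201344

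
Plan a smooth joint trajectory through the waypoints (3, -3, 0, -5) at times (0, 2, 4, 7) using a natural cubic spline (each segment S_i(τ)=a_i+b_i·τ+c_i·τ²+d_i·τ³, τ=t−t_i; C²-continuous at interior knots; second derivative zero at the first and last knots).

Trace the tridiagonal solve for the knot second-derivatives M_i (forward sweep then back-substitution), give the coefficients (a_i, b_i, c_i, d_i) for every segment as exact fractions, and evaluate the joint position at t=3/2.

  seg 0: a=3 b=-248/57 c=0 d=77/228
  seg 1: a=-3 b=-17/57 c=77/38 d=-257/456
  seg 2: a=0 b=119/114 c=-103/76 d=103/684
S(3/2) = -1451/608

Δ: Δ0=-3, Δ1=3/2, Δ2=-5/3
row 1: diag=8, rhs=27; c'=1/4, d'=27/8
row 2: denom=10−2·1/4=19/2; d'=(-19−2·27/8)/(19/2)=-103/38
back: M2=-103/38
back: M1=27/8−1/4·-103/38=77/19
M: M0=0, M1=77/19, M2=-103/38, M3=0
seg 0: a=3, c=M0/2=0, d=(M1−M0)/(6·2)=77/228, b=Δ0−h0·(2M0+M1)/6=-248/57
seg 1: a=-3, c=M1/2=77/38, d=(M2−M1)/(6·2)=-257/456, b=Δ1−h1·(2M1+M2)/6=-17/57
seg 2: a=0, c=M2/2=-103/76, d=(M3−M2)/(6·3)=103/684, b=Δ2−h2·(2M2+M3)/6=119/114
t_q=3/2 → seg 0, τ=3/2; S=3+-248/57·τ+0·τ²+77/228·τ³=-1451/608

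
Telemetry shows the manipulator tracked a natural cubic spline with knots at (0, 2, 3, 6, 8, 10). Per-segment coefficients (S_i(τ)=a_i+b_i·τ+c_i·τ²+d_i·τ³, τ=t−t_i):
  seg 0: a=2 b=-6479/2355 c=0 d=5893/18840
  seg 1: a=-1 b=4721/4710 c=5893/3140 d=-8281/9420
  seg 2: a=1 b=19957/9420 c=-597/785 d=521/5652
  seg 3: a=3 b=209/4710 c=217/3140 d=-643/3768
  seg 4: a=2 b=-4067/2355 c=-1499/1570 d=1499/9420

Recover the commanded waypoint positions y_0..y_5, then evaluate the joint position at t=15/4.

y_0=2 y_1=-1 y_2=1 y_3=3 y_4=2 y_5=-4
S(15/4) = 442119/200960

y_0 = S_0(0) = a_0 = 2
y_1 = S_1(0) = a_1 = -1
y_2 = S_2(0) = a_2 = 1
y_3 = S_3(0) = a_3 = 3
y_4 = S_4(0) = a_4 = 2
y_5 = S_4(2) = -4
t_q=15/4 is in segment 2 (τ=3/4); S_2(τ)=442119/200960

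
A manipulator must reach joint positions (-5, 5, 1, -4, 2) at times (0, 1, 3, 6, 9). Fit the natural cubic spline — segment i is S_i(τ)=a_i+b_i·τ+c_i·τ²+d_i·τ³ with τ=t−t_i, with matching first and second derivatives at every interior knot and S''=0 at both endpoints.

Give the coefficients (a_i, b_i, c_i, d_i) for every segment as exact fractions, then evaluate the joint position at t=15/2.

  seg 0: a=-5 b=3749/309 c=0 d=-659/309
  seg 1: a=5 b=1772/309 c=-659/103 d=391/309
  seg 2: a=1 b=-1444/309 c=123/103 d=-178/2781
  seg 3: a=-4 b=236/309 c=191/309 d=-191/2781
S(15/2) = -1397/824

Δ: Δ0=10, Δ1=-2, Δ2=-5/3, Δ3=2
row 1: diag=6, rhs=-72; c'=1/3, d'=-12
row 2: denom=10−2·1/3=28/3; d'=(2−2·-12)/(28/3)=39/14
row 3: denom=12−3·9/28=309/28; d'=(22−3·39/14)/(309/28)=382/309
back: M3=382/309
back: M2=39/14−9/28·382/309=246/103
back: M1=-12−1/3·246/103=-1318/103
M: M0=0, M1=-1318/103, M2=246/103, M3=382/309, M4=0
seg 0: a=-5, c=M0/2=0, d=(M1−M0)/(6·1)=-659/309, b=Δ0−h0·(2M0+M1)/6=3749/309
seg 1: a=5, c=M1/2=-659/103, d=(M2−M1)/(6·2)=391/309, b=Δ1−h1·(2M1+M2)/6=1772/309
seg 2: a=1, c=M2/2=123/103, d=(M3−M2)/(6·3)=-178/2781, b=Δ2−h2·(2M2+M3)/6=-1444/309
seg 3: a=-4, c=M3/2=191/309, d=(M4−M3)/(6·3)=-191/2781, b=Δ3−h3·(2M3+M4)/6=236/309
t_q=15/2 → seg 3, τ=3/2; S=-4+236/309·τ+191/309·τ²+-191/2781·τ³=-1397/824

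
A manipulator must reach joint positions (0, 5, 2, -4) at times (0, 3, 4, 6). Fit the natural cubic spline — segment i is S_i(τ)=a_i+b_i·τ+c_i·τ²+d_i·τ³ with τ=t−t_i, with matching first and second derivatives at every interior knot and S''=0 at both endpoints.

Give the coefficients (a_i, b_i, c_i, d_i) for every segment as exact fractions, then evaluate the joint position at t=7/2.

Δ: Δ0=5/3, Δ1=-3, Δ2=-3
row 1: diag=8, rhs=-28; c'=1/8, d'=-7/2
row 2: denom=6−1·1/8=47/8; d'=(0−1·-7/2)/(47/8)=28/47
back: M2=28/47
back: M1=-7/2−1/8·28/47=-168/47
M: M0=0, M1=-168/47, M2=28/47, M3=0
seg 0: a=0, c=M0/2=0, d=(M1−M0)/(6·3)=-28/141, b=Δ0−h0·(2M0+M1)/6=487/141
seg 1: a=5, c=M1/2=-84/47, d=(M2−M1)/(6·1)=98/141, b=Δ1−h1·(2M1+M2)/6=-269/141
seg 2: a=2, c=M2/2=14/47, d=(M3−M2)/(6·2)=-7/141, b=Δ2−h2·(2M2+M3)/6=-479/141
t_q=7/2 → seg 1, τ=1/2; S=5+-269/141·τ+-84/47·τ²+98/141·τ³=693/188

  seg 0: a=0 b=487/141 c=0 d=-28/141
  seg 1: a=5 b=-269/141 c=-84/47 d=98/141
  seg 2: a=2 b=-479/141 c=14/47 d=-7/141
S(7/2) = 693/188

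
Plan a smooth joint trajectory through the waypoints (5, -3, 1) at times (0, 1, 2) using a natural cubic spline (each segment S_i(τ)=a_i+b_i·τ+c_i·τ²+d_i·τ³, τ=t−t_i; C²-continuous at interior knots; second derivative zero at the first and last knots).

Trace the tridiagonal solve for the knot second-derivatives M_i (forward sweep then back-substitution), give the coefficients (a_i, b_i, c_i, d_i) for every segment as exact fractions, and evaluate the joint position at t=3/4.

  seg 0: a=5 b=-11 c=0 d=3
  seg 1: a=-3 b=-2 c=9 d=-3
S(3/4) = -127/64

Δ: Δ0=-8, Δ1=4
row 1: diag=4, rhs=72; c'=1/4, d'=18
back: M1=18
M: M0=0, M1=18, M2=0
seg 0: a=5, c=M0/2=0, d=(M1−M0)/(6·1)=3, b=Δ0−h0·(2M0+M1)/6=-11
seg 1: a=-3, c=M1/2=9, d=(M2−M1)/(6·1)=-3, b=Δ1−h1·(2M1+M2)/6=-2
t_q=3/4 → seg 0, τ=3/4; S=5+-11·τ+0·τ²+3·τ³=-127/64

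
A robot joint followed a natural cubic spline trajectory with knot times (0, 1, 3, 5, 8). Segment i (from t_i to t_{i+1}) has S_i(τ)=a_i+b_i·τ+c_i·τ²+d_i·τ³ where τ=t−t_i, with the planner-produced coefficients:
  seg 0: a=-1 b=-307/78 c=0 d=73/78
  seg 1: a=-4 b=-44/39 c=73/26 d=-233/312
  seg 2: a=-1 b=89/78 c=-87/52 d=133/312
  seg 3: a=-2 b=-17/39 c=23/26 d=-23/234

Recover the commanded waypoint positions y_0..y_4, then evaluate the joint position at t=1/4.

y_0 = S_0(0) = a_0 = -1
y_1 = S_1(0) = a_1 = -4
y_2 = S_2(0) = a_2 = -1
y_3 = S_3(0) = a_3 = -2
y_4 = S_3(3) = 2
t_q=1/4 is in segment 0 (τ=1/4); S_0(τ)=-3277/1664

y_0=-1 y_1=-4 y_2=-1 y_3=-2 y_4=2
S(1/4) = -3277/1664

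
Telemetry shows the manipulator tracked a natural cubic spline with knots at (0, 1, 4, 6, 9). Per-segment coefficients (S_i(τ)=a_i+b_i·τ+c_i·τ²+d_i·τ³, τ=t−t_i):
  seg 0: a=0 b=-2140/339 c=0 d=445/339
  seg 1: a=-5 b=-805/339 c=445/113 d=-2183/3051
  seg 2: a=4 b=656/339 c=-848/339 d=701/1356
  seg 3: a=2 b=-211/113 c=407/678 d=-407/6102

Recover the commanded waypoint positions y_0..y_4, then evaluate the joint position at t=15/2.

y_0 = S_0(0) = a_0 = 0
y_1 = S_1(0) = a_1 = -5
y_2 = S_2(0) = a_2 = 4
y_3 = S_3(0) = a_3 = 2
y_4 = S_3(3) = 0
t_q=15/2 is in segment 3 (τ=3/2); S_3(τ)=587/1808

y_0=0 y_1=-5 y_2=4 y_3=2 y_4=0
S(15/2) = 587/1808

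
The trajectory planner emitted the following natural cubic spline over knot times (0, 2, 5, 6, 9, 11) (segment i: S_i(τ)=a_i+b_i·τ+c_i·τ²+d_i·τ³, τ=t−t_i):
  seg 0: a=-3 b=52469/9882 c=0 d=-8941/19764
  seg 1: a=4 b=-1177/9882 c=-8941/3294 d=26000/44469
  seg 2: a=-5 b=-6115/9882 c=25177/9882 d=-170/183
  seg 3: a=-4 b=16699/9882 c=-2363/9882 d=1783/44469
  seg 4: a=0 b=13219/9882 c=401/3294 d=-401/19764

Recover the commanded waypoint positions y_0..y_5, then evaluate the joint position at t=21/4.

y_0=-3 y_1=4 y_2=-5 y_3=-4 y_4=0 y_5=3
S(21/4) = -132023/26352

y_0 = S_0(0) = a_0 = -3
y_1 = S_1(0) = a_1 = 4
y_2 = S_2(0) = a_2 = -5
y_3 = S_3(0) = a_3 = -4
y_4 = S_4(0) = a_4 = 0
y_5 = S_4(2) = 3
t_q=21/4 is in segment 2 (τ=1/4); S_2(τ)=-132023/26352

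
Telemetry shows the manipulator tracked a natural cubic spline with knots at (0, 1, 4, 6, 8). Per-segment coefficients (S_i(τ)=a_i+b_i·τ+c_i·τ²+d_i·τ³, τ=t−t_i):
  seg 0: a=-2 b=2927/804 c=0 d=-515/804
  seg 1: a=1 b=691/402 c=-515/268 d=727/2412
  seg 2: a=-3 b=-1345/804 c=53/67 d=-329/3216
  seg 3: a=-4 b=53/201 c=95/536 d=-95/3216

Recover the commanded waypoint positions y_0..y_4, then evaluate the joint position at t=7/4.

y_0=-2 y_1=1 y_2=-3 y_3=-4 y_4=-3
S(7/4) = 22905/17152

y_0 = S_0(0) = a_0 = -2
y_1 = S_1(0) = a_1 = 1
y_2 = S_2(0) = a_2 = -3
y_3 = S_3(0) = a_3 = -4
y_4 = S_3(2) = -3
t_q=7/4 is in segment 1 (τ=3/4); S_1(τ)=22905/17152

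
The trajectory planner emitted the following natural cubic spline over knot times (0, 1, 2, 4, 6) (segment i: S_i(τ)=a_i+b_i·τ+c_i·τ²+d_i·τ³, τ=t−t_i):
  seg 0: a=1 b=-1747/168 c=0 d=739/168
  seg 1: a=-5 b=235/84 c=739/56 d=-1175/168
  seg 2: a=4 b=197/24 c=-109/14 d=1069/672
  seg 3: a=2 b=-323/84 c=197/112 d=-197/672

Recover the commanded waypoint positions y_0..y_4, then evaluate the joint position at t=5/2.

y_0 = S_0(0) = a_0 = 1
y_1 = S_1(0) = a_1 = -5
y_2 = S_2(0) = a_2 = 4
y_3 = S_3(0) = a_3 = 2
y_4 = S_3(2) = -1
t_q=5/2 is in segment 2 (τ=1/2); S_2(τ)=11391/1792

y_0=1 y_1=-5 y_2=4 y_3=2 y_4=-1
S(5/2) = 11391/1792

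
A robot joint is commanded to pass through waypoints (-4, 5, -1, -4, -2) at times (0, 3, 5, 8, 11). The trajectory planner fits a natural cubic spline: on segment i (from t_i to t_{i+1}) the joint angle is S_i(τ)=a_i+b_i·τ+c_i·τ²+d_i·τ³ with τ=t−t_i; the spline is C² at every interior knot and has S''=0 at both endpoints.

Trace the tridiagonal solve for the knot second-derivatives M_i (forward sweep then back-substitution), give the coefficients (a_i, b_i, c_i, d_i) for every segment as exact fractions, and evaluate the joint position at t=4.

Δ: Δ0=3, Δ1=-3, Δ2=-1, Δ3=2/3
row 1: diag=10, rhs=-36; c'=1/5, d'=-18/5
row 2: denom=10−2·1/5=48/5; d'=(12−2·-18/5)/(48/5)=2
row 3: denom=12−3·5/16=177/16; d'=(10−3·2)/(177/16)=64/177
back: M3=64/177
back: M2=2−5/16·64/177=334/177
back: M1=-18/5−1/5·334/177=-704/177
M: M0=0, M1=-704/177, M2=334/177, M3=64/177, M4=0
seg 0: a=-4, c=M0/2=0, d=(M1−M0)/(6·3)=-352/1593, b=Δ0−h0·(2M0+M1)/6=883/177
seg 1: a=5, c=M1/2=-352/177, d=(M2−M1)/(6·2)=173/354, b=Δ1−h1·(2M1+M2)/6=-173/177
seg 2: a=-1, c=M2/2=167/177, d=(M3−M2)/(6·3)=-5/59, b=Δ2−h2·(2M2+M3)/6=-181/59
seg 3: a=-4, c=M3/2=32/177, d=(M4−M3)/(6·3)=-32/1593, b=Δ3−h3·(2M3+M4)/6=18/59
t_q=4 → seg 1, τ=1; S=5+-173/177·τ+-352/177·τ²+173/354·τ³=893/354

  seg 0: a=-4 b=883/177 c=0 d=-352/1593
  seg 1: a=5 b=-173/177 c=-352/177 d=173/354
  seg 2: a=-1 b=-181/59 c=167/177 d=-5/59
  seg 3: a=-4 b=18/59 c=32/177 d=-32/1593
S(4) = 893/354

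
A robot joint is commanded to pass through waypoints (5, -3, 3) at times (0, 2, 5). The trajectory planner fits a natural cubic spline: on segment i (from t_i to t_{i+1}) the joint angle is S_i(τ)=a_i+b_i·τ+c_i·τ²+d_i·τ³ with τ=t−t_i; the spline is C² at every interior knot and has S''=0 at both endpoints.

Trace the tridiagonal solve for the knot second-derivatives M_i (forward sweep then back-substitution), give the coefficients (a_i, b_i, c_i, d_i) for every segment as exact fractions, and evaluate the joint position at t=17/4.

Δ: Δ0=-4, Δ1=2
row 1: diag=10, rhs=36; c'=3/10, d'=18/5
back: M1=18/5
M: M0=0, M1=18/5, M2=0
seg 0: a=5, c=M0/2=0, d=(M1−M0)/(6·2)=3/10, b=Δ0−h0·(2M0+M1)/6=-26/5
seg 1: a=-3, c=M1/2=9/5, d=(M2−M1)/(6·3)=-1/5, b=Δ1−h1·(2M1+M2)/6=-8/5
t_q=17/4 → seg 1, τ=9/4; S=-3+-8/5·τ+9/5·τ²+-1/5·τ³=15/64

  seg 0: a=5 b=-26/5 c=0 d=3/10
  seg 1: a=-3 b=-8/5 c=9/5 d=-1/5
S(17/4) = 15/64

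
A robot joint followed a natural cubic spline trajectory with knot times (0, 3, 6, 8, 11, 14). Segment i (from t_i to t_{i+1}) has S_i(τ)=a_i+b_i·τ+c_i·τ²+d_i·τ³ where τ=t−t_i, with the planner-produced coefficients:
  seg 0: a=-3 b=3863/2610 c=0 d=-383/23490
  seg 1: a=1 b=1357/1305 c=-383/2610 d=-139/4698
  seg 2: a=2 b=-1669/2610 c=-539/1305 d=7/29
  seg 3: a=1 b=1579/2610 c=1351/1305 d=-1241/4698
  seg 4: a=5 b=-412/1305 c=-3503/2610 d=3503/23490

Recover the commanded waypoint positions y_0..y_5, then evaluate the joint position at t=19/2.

y_0=-3 y_1=1 y_2=2 y_3=1 y_4=5 y_5=-4
S(19/2) = 7761/2320

y_0 = S_0(0) = a_0 = -3
y_1 = S_1(0) = a_1 = 1
y_2 = S_2(0) = a_2 = 2
y_3 = S_3(0) = a_3 = 1
y_4 = S_4(0) = a_4 = 5
y_5 = S_4(3) = -4
t_q=19/2 is in segment 3 (τ=3/2); S_3(τ)=7761/2320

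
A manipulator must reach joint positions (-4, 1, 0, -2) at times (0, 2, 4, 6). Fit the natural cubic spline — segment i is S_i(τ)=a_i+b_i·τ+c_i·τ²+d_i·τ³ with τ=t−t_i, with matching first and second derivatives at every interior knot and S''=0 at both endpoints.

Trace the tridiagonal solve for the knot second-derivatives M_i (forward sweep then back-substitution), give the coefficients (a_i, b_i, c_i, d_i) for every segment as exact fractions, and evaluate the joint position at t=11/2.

Δ: Δ0=5/2, Δ1=-1/2, Δ2=-1
row 1: diag=8, rhs=-18; c'=1/4, d'=-9/4
row 2: denom=8−2·1/4=15/2; d'=(-3−2·-9/4)/(15/2)=1/5
back: M2=1/5
back: M1=-9/4−1/4·1/5=-23/10
M: M0=0, M1=-23/10, M2=1/5, M3=0
seg 0: a=-4, c=M0/2=0, d=(M1−M0)/(6·2)=-23/120, b=Δ0−h0·(2M0+M1)/6=49/15
seg 1: a=1, c=M1/2=-23/20, d=(M2−M1)/(6·2)=5/24, b=Δ1−h1·(2M1+M2)/6=29/30
seg 2: a=0, c=M2/2=1/10, d=(M3−M2)/(6·2)=-1/60, b=Δ2−h2·(2M2+M3)/6=-17/15
t_q=11/2 → seg 2, τ=3/2; S=0+-17/15·τ+1/10·τ²+-1/60·τ³=-49/32

  seg 0: a=-4 b=49/15 c=0 d=-23/120
  seg 1: a=1 b=29/30 c=-23/20 d=5/24
  seg 2: a=0 b=-17/15 c=1/10 d=-1/60
S(11/2) = -49/32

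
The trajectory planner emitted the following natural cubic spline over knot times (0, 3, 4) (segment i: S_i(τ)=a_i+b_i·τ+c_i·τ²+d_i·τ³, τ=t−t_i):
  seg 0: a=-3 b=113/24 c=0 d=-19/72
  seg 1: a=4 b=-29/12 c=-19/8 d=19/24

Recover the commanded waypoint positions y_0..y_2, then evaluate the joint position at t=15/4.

y_0=-3 y_1=4 y_2=0
S(15/4) = 607/512

y_0 = S_0(0) = a_0 = -3
y_1 = S_1(0) = a_1 = 4
y_2 = S_1(1) = 0
t_q=15/4 is in segment 1 (τ=3/4); S_1(τ)=607/512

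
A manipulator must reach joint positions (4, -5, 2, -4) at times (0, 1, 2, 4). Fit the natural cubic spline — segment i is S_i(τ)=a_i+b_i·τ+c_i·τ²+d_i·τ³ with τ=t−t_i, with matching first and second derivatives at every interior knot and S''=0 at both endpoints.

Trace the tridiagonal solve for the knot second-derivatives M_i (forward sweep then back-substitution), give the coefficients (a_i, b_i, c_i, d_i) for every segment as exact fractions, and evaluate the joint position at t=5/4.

Δ: Δ0=-9, Δ1=7, Δ2=-3
row 1: diag=4, rhs=96; c'=1/4, d'=24
row 2: denom=6−1·1/4=23/4; d'=(-60−1·24)/(23/4)=-336/23
back: M2=-336/23
back: M1=24−1/4·-336/23=636/23
M: M0=0, M1=636/23, M2=-336/23, M3=0
seg 0: a=4, c=M0/2=0, d=(M1−M0)/(6·1)=106/23, b=Δ0−h0·(2M0+M1)/6=-313/23
seg 1: a=-5, c=M1/2=318/23, d=(M2−M1)/(6·1)=-162/23, b=Δ1−h1·(2M1+M2)/6=5/23
seg 2: a=2, c=M2/2=-168/23, d=(M3−M2)/(6·2)=28/23, b=Δ2−h2·(2M2+M3)/6=155/23
t_q=5/4 → seg 1, τ=1/4; S=-5+5/23·τ+318/23·τ²+-162/23·τ³=-3085/736

  seg 0: a=4 b=-313/23 c=0 d=106/23
  seg 1: a=-5 b=5/23 c=318/23 d=-162/23
  seg 2: a=2 b=155/23 c=-168/23 d=28/23
S(5/4) = -3085/736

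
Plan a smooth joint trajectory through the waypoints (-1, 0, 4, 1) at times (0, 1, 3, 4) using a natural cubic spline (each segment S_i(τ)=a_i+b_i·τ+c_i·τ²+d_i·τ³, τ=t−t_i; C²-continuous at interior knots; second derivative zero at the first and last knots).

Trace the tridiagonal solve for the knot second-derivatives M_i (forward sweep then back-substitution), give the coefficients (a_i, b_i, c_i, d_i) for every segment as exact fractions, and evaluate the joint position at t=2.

Δ: Δ0=1, Δ1=2, Δ2=-3
row 1: diag=6, rhs=6; c'=1/3, d'=1
row 2: denom=6−2·1/3=16/3; d'=(-30−2·1)/(16/3)=-6
back: M2=-6
back: M1=1−1/3·-6=3
M: M0=0, M1=3, M2=-6, M3=0
seg 0: a=-1, c=M0/2=0, d=(M1−M0)/(6·1)=1/2, b=Δ0−h0·(2M0+M1)/6=1/2
seg 1: a=0, c=M1/2=3/2, d=(M2−M1)/(6·2)=-3/4, b=Δ1−h1·(2M1+M2)/6=2
seg 2: a=4, c=M2/2=-3, d=(M3−M2)/(6·1)=1, b=Δ2−h2·(2M2+M3)/6=-1
t_q=2 → seg 1, τ=1; S=0+2·τ+3/2·τ²+-3/4·τ³=11/4

  seg 0: a=-1 b=1/2 c=0 d=1/2
  seg 1: a=0 b=2 c=3/2 d=-3/4
  seg 2: a=4 b=-1 c=-3 d=1
S(2) = 11/4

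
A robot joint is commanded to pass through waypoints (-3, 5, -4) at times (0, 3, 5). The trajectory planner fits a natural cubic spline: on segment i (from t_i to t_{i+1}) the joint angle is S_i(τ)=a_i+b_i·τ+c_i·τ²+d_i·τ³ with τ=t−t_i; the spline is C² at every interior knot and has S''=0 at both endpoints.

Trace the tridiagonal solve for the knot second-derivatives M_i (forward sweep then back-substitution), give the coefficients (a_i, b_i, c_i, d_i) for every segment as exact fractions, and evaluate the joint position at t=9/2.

Δ: Δ0=8/3, Δ1=-9/2
row 1: diag=10, rhs=-43; c'=1/5, d'=-43/10
back: M1=-43/10
M: M0=0, M1=-43/10, M2=0
seg 0: a=-3, c=M0/2=0, d=(M1−M0)/(6·3)=-43/180, b=Δ0−h0·(2M0+M1)/6=289/60
seg 1: a=5, c=M1/2=-43/20, d=(M2−M1)/(6·2)=43/120, b=Δ1−h1·(2M1+M2)/6=-49/30
t_q=9/2 → seg 1, τ=3/2; S=5+-49/30·τ+-43/20·τ²+43/120·τ³=-69/64

  seg 0: a=-3 b=289/60 c=0 d=-43/180
  seg 1: a=5 b=-49/30 c=-43/20 d=43/120
S(9/2) = -69/64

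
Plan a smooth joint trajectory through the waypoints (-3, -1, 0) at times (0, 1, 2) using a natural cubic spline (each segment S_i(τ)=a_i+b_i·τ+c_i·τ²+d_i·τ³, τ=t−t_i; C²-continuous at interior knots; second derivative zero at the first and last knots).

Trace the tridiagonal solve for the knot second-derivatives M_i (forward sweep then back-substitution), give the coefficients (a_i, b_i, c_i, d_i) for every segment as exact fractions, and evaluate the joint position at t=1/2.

Δ: Δ0=2, Δ1=1
row 1: diag=4, rhs=-6; c'=1/4, d'=-3/2
back: M1=-3/2
M: M0=0, M1=-3/2, M2=0
seg 0: a=-3, c=M0/2=0, d=(M1−M0)/(6·1)=-1/4, b=Δ0−h0·(2M0+M1)/6=9/4
seg 1: a=-1, c=M1/2=-3/4, d=(M2−M1)/(6·1)=1/4, b=Δ1−h1·(2M1+M2)/6=3/2
t_q=1/2 → seg 0, τ=1/2; S=-3+9/4·τ+0·τ²+-1/4·τ³=-61/32

  seg 0: a=-3 b=9/4 c=0 d=-1/4
  seg 1: a=-1 b=3/2 c=-3/4 d=1/4
S(1/2) = -61/32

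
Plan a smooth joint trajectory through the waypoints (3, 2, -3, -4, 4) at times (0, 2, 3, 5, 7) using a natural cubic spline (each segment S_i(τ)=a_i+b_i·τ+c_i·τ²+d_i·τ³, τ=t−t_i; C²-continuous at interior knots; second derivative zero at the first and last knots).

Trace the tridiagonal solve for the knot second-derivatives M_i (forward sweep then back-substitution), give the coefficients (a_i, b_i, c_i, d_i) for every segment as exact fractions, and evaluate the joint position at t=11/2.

Δ: Δ0=-1/2, Δ1=-5, Δ2=-1/2, Δ3=4
row 1: diag=6, rhs=-27; c'=1/6, d'=-9/2
row 2: denom=6−1·1/6=35/6; d'=(27−1·-9/2)/(35/6)=27/5
row 3: denom=8−2·12/35=256/35; d'=(27−2·27/5)/(256/35)=567/256
back: M3=567/256
back: M2=27/5−12/35·567/256=297/64
back: M1=-9/2−1/6·297/64=-675/128
M: M0=0, M1=-675/128, M2=297/64, M3=567/256, M4=0
seg 0: a=3, c=M0/2=0, d=(M1−M0)/(6·2)=-225/512, b=Δ0−h0·(2M0+M1)/6=161/128
seg 1: a=2, c=M1/2=-675/256, d=(M2−M1)/(6·1)=423/256, b=Δ1−h1·(2M1+M2)/6=-257/64
seg 2: a=-3, c=M2/2=297/128, d=(M3−M2)/(6·2)=-207/1024, b=Δ2−h2·(2M2+M3)/6=-1109/256
seg 3: a=-4, c=M3/2=567/512, d=(M4−M3)/(6·2)=-189/1024, b=Δ3−h3·(2M3+M4)/6=323/128
t_q=11/2 → seg 3, τ=1/2; S=-4+323/128·τ+567/512·τ²+-189/1024·τ³=-20353/8192

  seg 0: a=3 b=161/128 c=0 d=-225/512
  seg 1: a=2 b=-257/64 c=-675/256 d=423/256
  seg 2: a=-3 b=-1109/256 c=297/128 d=-207/1024
  seg 3: a=-4 b=323/128 c=567/512 d=-189/1024
S(11/2) = -20353/8192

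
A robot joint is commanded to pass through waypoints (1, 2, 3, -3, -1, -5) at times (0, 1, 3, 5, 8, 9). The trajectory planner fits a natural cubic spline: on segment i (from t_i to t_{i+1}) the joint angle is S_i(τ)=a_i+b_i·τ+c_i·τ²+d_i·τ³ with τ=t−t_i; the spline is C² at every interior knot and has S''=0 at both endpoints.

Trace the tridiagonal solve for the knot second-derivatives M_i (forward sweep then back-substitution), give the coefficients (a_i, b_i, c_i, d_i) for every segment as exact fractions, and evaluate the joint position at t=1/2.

  seg 0: a=1 b=7589/8796 c=0 d=1207/8796
  seg 1: a=2 b=5605/4398 c=1207/2932 d=-7027/17592
  seg 2: a=3 b=-4117/2199 c=-1455/733 d=3125/4398
  seg 3: a=-3 b=-2827/2199 c=1670/733 d=-1193/2199
  seg 4: a=-1 b=-4978/2199 c=-1909/733 d=1909/2199
S(1/2) = 33977/23456

Δ: Δ0=1, Δ1=1/2, Δ2=-3, Δ3=2/3, Δ4=-4
row 1: diag=6, rhs=-3; c'=1/3, d'=-1/2
row 2: denom=8−2·1/3=22/3; d'=(-21−2·-1/2)/(22/3)=-30/11
row 3: denom=10−2·3/11=104/11; d'=(22−2·-30/11)/(104/11)=151/52
row 4: denom=8−3·33/104=733/104; d'=(-28−3·151/52)/(733/104)=-3818/733
back: M4=-3818/733
back: M3=151/52−33/104·-3818/733=3340/733
back: M2=-30/11−3/11·3340/733=-2910/733
back: M1=-1/2−1/3·-2910/733=1207/1466
M: M0=0, M1=1207/1466, M2=-2910/733, M3=3340/733, M4=-3818/733, M5=0
seg 0: a=1, c=M0/2=0, d=(M1−M0)/(6·1)=1207/8796, b=Δ0−h0·(2M0+M1)/6=7589/8796
seg 1: a=2, c=M1/2=1207/2932, d=(M2−M1)/(6·2)=-7027/17592, b=Δ1−h1·(2M1+M2)/6=5605/4398
seg 2: a=3, c=M2/2=-1455/733, d=(M3−M2)/(6·2)=3125/4398, b=Δ2−h2·(2M2+M3)/6=-4117/2199
seg 3: a=-3, c=M3/2=1670/733, d=(M4−M3)/(6·3)=-1193/2199, b=Δ3−h3·(2M3+M4)/6=-2827/2199
seg 4: a=-1, c=M4/2=-1909/733, d=(M5−M4)/(6·1)=1909/2199, b=Δ4−h4·(2M4+M5)/6=-4978/2199
t_q=1/2 → seg 0, τ=1/2; S=1+7589/8796·τ+0·τ²+1207/8796·τ³=33977/23456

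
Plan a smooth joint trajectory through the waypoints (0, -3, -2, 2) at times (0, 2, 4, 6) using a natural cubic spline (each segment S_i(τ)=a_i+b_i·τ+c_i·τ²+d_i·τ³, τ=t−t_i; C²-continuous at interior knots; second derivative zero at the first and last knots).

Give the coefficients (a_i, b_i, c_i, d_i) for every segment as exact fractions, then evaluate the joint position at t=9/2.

  seg 0: a=0 b=-29/15 c=0 d=13/120
  seg 1: a=-3 b=-19/30 c=13/20 d=-1/24
  seg 2: a=-2 b=22/15 c=2/5 d=-1/15
S(9/2) = -47/40

Δ: Δ0=-3/2, Δ1=1/2, Δ2=2
row 1: diag=8, rhs=12; c'=1/4, d'=3/2
row 2: denom=8−2·1/4=15/2; d'=(9−2·3/2)/(15/2)=4/5
back: M2=4/5
back: M1=3/2−1/4·4/5=13/10
M: M0=0, M1=13/10, M2=4/5, M3=0
seg 0: a=0, c=M0/2=0, d=(M1−M0)/(6·2)=13/120, b=Δ0−h0·(2M0+M1)/6=-29/15
seg 1: a=-3, c=M1/2=13/20, d=(M2−M1)/(6·2)=-1/24, b=Δ1−h1·(2M1+M2)/6=-19/30
seg 2: a=-2, c=M2/2=2/5, d=(M3−M2)/(6·2)=-1/15, b=Δ2−h2·(2M2+M3)/6=22/15
t_q=9/2 → seg 2, τ=1/2; S=-2+22/15·τ+2/5·τ²+-1/15·τ³=-47/40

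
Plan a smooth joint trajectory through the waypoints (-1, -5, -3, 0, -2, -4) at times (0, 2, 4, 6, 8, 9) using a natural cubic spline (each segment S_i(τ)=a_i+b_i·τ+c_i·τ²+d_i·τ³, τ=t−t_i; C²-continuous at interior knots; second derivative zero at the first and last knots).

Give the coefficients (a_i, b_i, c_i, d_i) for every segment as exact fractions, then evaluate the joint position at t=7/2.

Δ: Δ0=-2, Δ1=1, Δ2=3/2, Δ3=-1, Δ4=-2
row 1: diag=8, rhs=18; c'=1/4, d'=9/4
row 2: denom=8−2·1/4=15/2; d'=(3−2·9/4)/(15/2)=-1/5
row 3: denom=8−2·4/15=112/15; d'=(-15−2·-1/5)/(112/15)=-219/112
row 4: denom=6−2·15/56=153/28; d'=(-6−2·-219/112)/(153/28)=-13/34
back: M4=-13/34
back: M3=-219/112−15/56·-13/34=-63/34
back: M2=-1/5−4/15·-63/34=5/17
back: M1=9/4−1/4·5/17=37/17
M: M0=0, M1=37/17, M2=5/17, M3=-63/34, M4=-13/34, M5=0
seg 0: a=-1, c=M0/2=0, d=(M1−M0)/(6·2)=37/204, b=Δ0−h0·(2M0+M1)/6=-139/51
seg 1: a=-5, c=M1/2=37/34, d=(M2−M1)/(6·2)=-8/51, b=Δ1−h1·(2M1+M2)/6=-28/51
seg 2: a=-3, c=M2/2=5/34, d=(M3−M2)/(6·2)=-73/408, b=Δ2−h2·(2M2+M3)/6=98/51
seg 3: a=0, c=M3/2=-63/68, d=(M4−M3)/(6·2)=25/204, b=Δ3−h3·(2M3+M4)/6=37/102
seg 4: a=-2, c=M4/2=-13/68, d=(M5−M4)/(6·1)=13/204, b=Δ4−h4·(2M4+M5)/6=-191/102
t_q=7/2 → seg 1, τ=3/2; S=-5+-28/51·τ+37/34·τ²+-8/51·τ³=-531/136

  seg 0: a=-1 b=-139/51 c=0 d=37/204
  seg 1: a=-5 b=-28/51 c=37/34 d=-8/51
  seg 2: a=-3 b=98/51 c=5/34 d=-73/408
  seg 3: a=0 b=37/102 c=-63/68 d=25/204
  seg 4: a=-2 b=-191/102 c=-13/68 d=13/204
S(7/2) = -531/136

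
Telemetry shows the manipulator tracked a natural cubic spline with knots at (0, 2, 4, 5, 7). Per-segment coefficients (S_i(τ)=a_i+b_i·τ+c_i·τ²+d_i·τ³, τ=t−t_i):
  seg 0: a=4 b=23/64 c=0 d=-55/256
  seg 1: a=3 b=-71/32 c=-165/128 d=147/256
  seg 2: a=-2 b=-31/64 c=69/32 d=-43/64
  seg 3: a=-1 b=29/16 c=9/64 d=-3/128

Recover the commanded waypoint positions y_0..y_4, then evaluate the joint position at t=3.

y_0 = S_0(0) = a_0 = 4
y_1 = S_1(0) = a_1 = 3
y_2 = S_2(0) = a_2 = -2
y_3 = S_3(0) = a_3 = -1
y_4 = S_3(2) = 3
t_q=3 is in segment 1 (τ=1); S_1(τ)=17/256

y_0=4 y_1=3 y_2=-2 y_3=-1 y_4=3
S(3) = 17/256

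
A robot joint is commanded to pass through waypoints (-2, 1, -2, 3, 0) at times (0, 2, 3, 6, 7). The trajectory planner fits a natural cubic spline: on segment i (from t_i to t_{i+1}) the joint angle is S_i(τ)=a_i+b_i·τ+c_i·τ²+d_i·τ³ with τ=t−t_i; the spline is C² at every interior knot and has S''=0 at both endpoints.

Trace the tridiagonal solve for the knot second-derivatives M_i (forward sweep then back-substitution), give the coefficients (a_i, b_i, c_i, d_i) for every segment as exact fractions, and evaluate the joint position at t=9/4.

Δ: Δ0=3/2, Δ1=-3, Δ2=5/3, Δ3=-3
row 1: diag=6, rhs=-27; c'=1/6, d'=-9/2
row 2: denom=8−1·1/6=47/6; d'=(28−1·-9/2)/(47/6)=195/47
row 3: denom=8−3·18/47=322/47; d'=(-28−3·195/47)/(322/47)=-1901/322
back: M3=-1901/322
back: M2=195/47−18/47·-1901/322=1032/161
back: M1=-9/2−1/6·1032/161=-1793/322
M: M0=0, M1=-1793/322, M2=1032/161, M3=-1901/322, M4=0
seg 0: a=-2, c=M0/2=0, d=(M1−M0)/(6·2)=-1793/3864, b=Δ0−h0·(2M0+M1)/6=1621/483
seg 1: a=1, c=M1/2=-1793/644, d=(M2−M1)/(6·1)=551/276, b=Δ1−h1·(2M1+M2)/6=-2137/966
seg 2: a=-2, c=M2/2=516/161, d=(M3−M2)/(6·3)=-3965/5796, b=Δ2−h2·(2M2+M3)/6=-3461/1932
seg 3: a=3, c=M3/2=-1901/644, d=(M4−M3)/(6·1)=1901/1932, b=Δ3−h3·(2M3+M4)/6=-997/966
t_q=9/4 → seg 1, τ=1/4; S=1+-2137/966·τ+-1793/644·τ²+551/276·τ³=545/1792

  seg 0: a=-2 b=1621/483 c=0 d=-1793/3864
  seg 1: a=1 b=-2137/966 c=-1793/644 d=551/276
  seg 2: a=-2 b=-3461/1932 c=516/161 d=-3965/5796
  seg 3: a=3 b=-997/966 c=-1901/644 d=1901/1932
S(9/4) = 545/1792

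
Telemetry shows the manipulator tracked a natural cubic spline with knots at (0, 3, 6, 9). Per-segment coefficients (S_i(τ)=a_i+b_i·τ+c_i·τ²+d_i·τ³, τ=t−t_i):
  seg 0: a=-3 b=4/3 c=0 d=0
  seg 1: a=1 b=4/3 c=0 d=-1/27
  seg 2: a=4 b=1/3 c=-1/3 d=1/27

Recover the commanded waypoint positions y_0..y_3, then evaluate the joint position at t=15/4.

y_0=-3 y_1=1 y_2=4 y_3=3
S(15/4) = 127/64

y_0 = S_0(0) = a_0 = -3
y_1 = S_1(0) = a_1 = 1
y_2 = S_2(0) = a_2 = 4
y_3 = S_2(3) = 3
t_q=15/4 is in segment 1 (τ=3/4); S_1(τ)=127/64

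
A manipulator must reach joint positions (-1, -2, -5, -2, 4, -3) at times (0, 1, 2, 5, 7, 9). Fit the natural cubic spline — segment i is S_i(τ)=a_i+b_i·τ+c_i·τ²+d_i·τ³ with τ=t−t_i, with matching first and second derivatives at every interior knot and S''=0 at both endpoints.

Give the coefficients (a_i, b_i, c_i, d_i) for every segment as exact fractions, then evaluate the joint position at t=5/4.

  seg 0: a=-1 b=-779/2068 c=0 d=-1289/2068
  seg 1: a=-2 b=-2323/1034 c=-3867/2068 d=2309/2068
  seg 2: a=-5 b=-5453/2068 c=765/517 d=-553/6204
  seg 3: a=-2 b=3965/1034 c=1401/2068 d=-283/517
  seg 4: a=4 b=-25/1034 c=-5391/2068 d=1797/4136
S(5/4) = -352199/132352

Δ: Δ0=-1, Δ1=-3, Δ2=1, Δ3=3, Δ4=-7/2
row 1: diag=4, rhs=-12; c'=1/4, d'=-3
row 2: denom=8−1·1/4=31/4; d'=(24−1·-3)/(31/4)=108/31
row 3: denom=10−3·12/31=274/31; d'=(12−3·108/31)/(274/31)=24/137
row 4: denom=8−2·31/137=1034/137; d'=(-39−2·24/137)/(1034/137)=-5391/1034
back: M4=-5391/1034
back: M3=24/137−31/137·-5391/1034=1401/1034
back: M2=108/31−12/31·1401/1034=1530/517
back: M1=-3−1/4·1530/517=-3867/1034
M: M0=0, M1=-3867/1034, M2=1530/517, M3=1401/1034, M4=-5391/1034, M5=0
seg 0: a=-1, c=M0/2=0, d=(M1−M0)/(6·1)=-1289/2068, b=Δ0−h0·(2M0+M1)/6=-779/2068
seg 1: a=-2, c=M1/2=-3867/2068, d=(M2−M1)/(6·1)=2309/2068, b=Δ1−h1·(2M1+M2)/6=-2323/1034
seg 2: a=-5, c=M2/2=765/517, d=(M3−M2)/(6·3)=-553/6204, b=Δ2−h2·(2M2+M3)/6=-5453/2068
seg 3: a=-2, c=M3/2=1401/2068, d=(M4−M3)/(6·2)=-283/517, b=Δ3−h3·(2M3+M4)/6=3965/1034
seg 4: a=4, c=M4/2=-5391/2068, d=(M5−M4)/(6·2)=1797/4136, b=Δ4−h4·(2M4+M5)/6=-25/1034
t_q=5/4 → seg 1, τ=1/4; S=-2+-2323/1034·τ+-3867/2068·τ²+2309/2068·τ³=-352199/132352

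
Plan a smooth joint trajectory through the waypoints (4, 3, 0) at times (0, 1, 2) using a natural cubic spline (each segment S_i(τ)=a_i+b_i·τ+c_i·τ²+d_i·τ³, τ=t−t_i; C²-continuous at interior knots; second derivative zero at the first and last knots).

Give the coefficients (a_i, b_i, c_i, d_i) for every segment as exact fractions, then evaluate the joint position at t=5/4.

Δ: Δ0=-1, Δ1=-3
row 1: diag=4, rhs=-12; c'=1/4, d'=-3
back: M1=-3
M: M0=0, M1=-3, M2=0
seg 0: a=4, c=M0/2=0, d=(M1−M0)/(6·1)=-1/2, b=Δ0−h0·(2M0+M1)/6=-1/2
seg 1: a=3, c=M1/2=-3/2, d=(M2−M1)/(6·1)=1/2, b=Δ1−h1·(2M1+M2)/6=-2
t_q=5/4 → seg 1, τ=1/4; S=3+-2·τ+-3/2·τ²+1/2·τ³=309/128

  seg 0: a=4 b=-1/2 c=0 d=-1/2
  seg 1: a=3 b=-2 c=-3/2 d=1/2
S(5/4) = 309/128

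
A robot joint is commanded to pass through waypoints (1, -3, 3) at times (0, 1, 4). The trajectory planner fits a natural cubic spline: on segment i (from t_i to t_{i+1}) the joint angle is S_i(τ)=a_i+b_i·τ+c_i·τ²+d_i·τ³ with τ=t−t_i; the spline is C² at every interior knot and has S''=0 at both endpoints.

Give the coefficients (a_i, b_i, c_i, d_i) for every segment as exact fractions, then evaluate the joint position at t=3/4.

  seg 0: a=1 b=-19/4 c=0 d=3/4
  seg 1: a=-3 b=-5/2 c=9/4 d=-1/4
S(3/4) = -575/256

Δ: Δ0=-4, Δ1=2
row 1: diag=8, rhs=36; c'=3/8, d'=9/2
back: M1=9/2
M: M0=0, M1=9/2, M2=0
seg 0: a=1, c=M0/2=0, d=(M1−M0)/(6·1)=3/4, b=Δ0−h0·(2M0+M1)/6=-19/4
seg 1: a=-3, c=M1/2=9/4, d=(M2−M1)/(6·3)=-1/4, b=Δ1−h1·(2M1+M2)/6=-5/2
t_q=3/4 → seg 0, τ=3/4; S=1+-19/4·τ+0·τ²+3/4·τ³=-575/256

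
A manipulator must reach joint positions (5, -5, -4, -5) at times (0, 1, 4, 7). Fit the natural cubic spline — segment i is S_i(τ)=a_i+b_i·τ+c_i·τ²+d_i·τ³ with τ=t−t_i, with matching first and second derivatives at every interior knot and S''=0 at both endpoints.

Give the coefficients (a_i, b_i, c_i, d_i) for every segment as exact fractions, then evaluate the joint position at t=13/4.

Δ: Δ0=-10, Δ1=1/3, Δ2=-1/3
row 1: diag=8, rhs=62; c'=3/8, d'=31/4
row 2: denom=12−3·3/8=87/8; d'=(-4−3·31/4)/(87/8)=-218/87
back: M2=-218/87
back: M1=31/4−3/8·-218/87=252/29
M: M0=0, M1=252/29, M2=-218/87, M3=0
seg 0: a=5, c=M0/2=0, d=(M1−M0)/(6·1)=42/29, b=Δ0−h0·(2M0+M1)/6=-332/29
seg 1: a=-5, c=M1/2=126/29, d=(M2−M1)/(6·3)=-487/783, b=Δ1−h1·(2M1+M2)/6=-206/29
seg 2: a=-4, c=M2/2=-109/87, d=(M3−M2)/(6·3)=109/783, b=Δ2−h2·(2M2+M3)/6=63/29
t_q=13/4 → seg 1, τ=9/4; S=-5+-206/29·τ+126/29·τ²+-487/783·τ³=-11269/1856

  seg 0: a=5 b=-332/29 c=0 d=42/29
  seg 1: a=-5 b=-206/29 c=126/29 d=-487/783
  seg 2: a=-4 b=63/29 c=-109/87 d=109/783
S(13/4) = -11269/1856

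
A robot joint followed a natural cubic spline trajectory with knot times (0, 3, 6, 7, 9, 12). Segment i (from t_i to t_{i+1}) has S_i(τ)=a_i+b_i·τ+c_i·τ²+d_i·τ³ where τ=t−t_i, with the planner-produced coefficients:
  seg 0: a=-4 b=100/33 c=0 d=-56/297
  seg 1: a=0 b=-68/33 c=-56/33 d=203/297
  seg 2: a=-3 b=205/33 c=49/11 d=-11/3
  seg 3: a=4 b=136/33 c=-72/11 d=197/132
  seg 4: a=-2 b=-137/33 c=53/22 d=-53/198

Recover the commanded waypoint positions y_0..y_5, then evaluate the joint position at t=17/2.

y_0 = S_0(0) = a_0 = -4
y_1 = S_1(0) = a_1 = 0
y_2 = S_2(0) = a_2 = -3
y_3 = S_3(0) = a_3 = 4
y_4 = S_4(0) = a_4 = -2
y_5 = S_4(3) = 0
t_q=17/2 is in segment 3 (τ=3/2); S_3(τ)=173/352

y_0=-4 y_1=0 y_2=-3 y_3=4 y_4=-2 y_5=0
S(17/2) = 173/352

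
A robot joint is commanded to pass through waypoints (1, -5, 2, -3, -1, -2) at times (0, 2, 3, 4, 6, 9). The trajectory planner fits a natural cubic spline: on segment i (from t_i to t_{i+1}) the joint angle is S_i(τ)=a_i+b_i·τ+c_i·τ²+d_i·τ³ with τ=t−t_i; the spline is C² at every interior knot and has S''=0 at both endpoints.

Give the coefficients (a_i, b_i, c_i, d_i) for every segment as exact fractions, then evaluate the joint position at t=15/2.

Δ: Δ0=-3, Δ1=7, Δ2=-5, Δ3=1, Δ4=-1/3
row 1: diag=6, rhs=60; c'=1/6, d'=10
row 2: denom=4−1·1/6=23/6; d'=(-72−1·10)/(23/6)=-492/23
row 3: denom=6−1·6/23=132/23; d'=(36−1·-492/23)/(132/23)=10
row 4: denom=10−2·23/66=307/33; d'=(-8−2·10)/(307/33)=-924/307
back: M4=-924/307
back: M3=10−23/66·-924/307=3392/307
back: M2=-492/23−6/23·3392/307=-7452/307
back: M1=10−1/6·-7452/307=4312/307
M: M0=0, M1=4312/307, M2=-7452/307, M3=3392/307, M4=-924/307, M5=0
seg 0: a=1, c=M0/2=0, d=(M1−M0)/(6·2)=1078/921, b=Δ0−h0·(2M0+M1)/6=-7075/921
seg 1: a=-5, c=M1/2=2156/307, d=(M2−M1)/(6·1)=-5882/921, b=Δ1−h1·(2M1+M2)/6=5861/921
seg 2: a=2, c=M2/2=-3726/307, d=(M3−M2)/(6·1)=5422/921, b=Δ2−h2·(2M2+M3)/6=1151/921
seg 3: a=-3, c=M3/2=1696/307, d=(M4−M3)/(6·2)=-1079/921, b=Δ3−h3·(2M3+M4)/6=-4939/921
seg 4: a=-1, c=M4/2=-462/307, d=(M5−M4)/(6·3)=154/921, b=Δ4−h4·(2M4+M5)/6=2465/921
t_q=15/2 → seg 4, τ=3/2; S=-1+2465/921·τ+-462/307·τ²+154/921·τ³=237/1228

  seg 0: a=1 b=-7075/921 c=0 d=1078/921
  seg 1: a=-5 b=5861/921 c=2156/307 d=-5882/921
  seg 2: a=2 b=1151/921 c=-3726/307 d=5422/921
  seg 3: a=-3 b=-4939/921 c=1696/307 d=-1079/921
  seg 4: a=-1 b=2465/921 c=-462/307 d=154/921
S(15/2) = 237/1228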